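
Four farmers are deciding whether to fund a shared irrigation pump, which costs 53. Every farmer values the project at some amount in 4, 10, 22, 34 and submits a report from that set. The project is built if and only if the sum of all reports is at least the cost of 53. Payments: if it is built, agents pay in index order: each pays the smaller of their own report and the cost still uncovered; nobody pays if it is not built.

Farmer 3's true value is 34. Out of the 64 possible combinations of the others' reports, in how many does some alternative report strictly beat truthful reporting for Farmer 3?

Others report (4, 4, 34): truth gives 0; report 22 gives 12 > 0. Violating.
Others report (4, 10, 22): truth gives 0; report 22 gives 12 > 0. Violating.
Others report (4, 10, 34): truth gives 0; report 10 gives 24 > 0. Violating.
Others report (4, 22, 10): truth gives 7; report 22 gives 12 > 7. Violating.
Others report (4, 4, 4): truth gives 0; no alternative beats it.
Others report (4, 4, 10): truth gives 0; no alternative beats it.
(Checking all 64 profiles: 32 have a profitable deviation, 32 do not.)

32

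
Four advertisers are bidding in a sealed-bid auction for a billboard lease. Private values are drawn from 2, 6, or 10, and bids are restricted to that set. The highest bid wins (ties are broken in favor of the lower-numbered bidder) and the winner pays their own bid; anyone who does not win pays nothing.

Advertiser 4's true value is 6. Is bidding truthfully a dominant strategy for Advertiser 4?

Yes

Check each profile of the others' bids and compare truth against every alternative bid.
Others bid (2, 2, 2): truth gives 0, best alternative gives 0.
Others bid (2, 2, 6): truth gives 0, best alternative gives 0.
Others bid (2, 2, 10): truth gives 0, best alternative gives 0.
Others bid (2, 6, 2): truth gives 0, best alternative gives 0.
Others bid (2, 6, 6): truth gives 0, best alternative gives 0.
Others bid (2, 6, 10): truth gives 0, best alternative gives 0.
(Remaining 21 profiles checked similarly; truth is weakly best in each.)
In every case the truthful bid is at least as good as any alternative, so it is a dominant strategy.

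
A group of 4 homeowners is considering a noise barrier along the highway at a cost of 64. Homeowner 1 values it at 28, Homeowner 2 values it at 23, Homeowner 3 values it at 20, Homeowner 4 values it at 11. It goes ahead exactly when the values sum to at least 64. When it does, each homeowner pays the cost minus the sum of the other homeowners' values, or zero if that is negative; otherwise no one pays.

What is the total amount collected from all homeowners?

17

Total value 82 ≥ cost 64, so it is built.
Homeowner 1: others sum to 54; max(0, 64 - 54) = 10.
Homeowner 2: others sum to 59; max(0, 64 - 59) = 5.
Homeowner 3: others sum to 62; max(0, 64 - 62) = 2.
Homeowner 4: others sum to 71; max(0, 64 - 71) = 0.
Total collected = 10 + 5 + 2 + 0 = 17.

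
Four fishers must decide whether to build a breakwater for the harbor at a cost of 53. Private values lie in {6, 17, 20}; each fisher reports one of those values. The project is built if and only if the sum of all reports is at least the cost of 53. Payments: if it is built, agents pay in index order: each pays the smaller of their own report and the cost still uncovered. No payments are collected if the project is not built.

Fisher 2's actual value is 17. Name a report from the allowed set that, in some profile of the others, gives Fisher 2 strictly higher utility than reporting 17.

6

Suppose Fisher 1 reports 17, Fisher 3 reports 17 and Fisher 4 reports 17.
Report 17: project built, pays 17, utility 17 - 17 = 0.
Report 6: project built, pays 6, utility 17 - 6 = 11.
So reporting 6 beats truth here (11 > 0).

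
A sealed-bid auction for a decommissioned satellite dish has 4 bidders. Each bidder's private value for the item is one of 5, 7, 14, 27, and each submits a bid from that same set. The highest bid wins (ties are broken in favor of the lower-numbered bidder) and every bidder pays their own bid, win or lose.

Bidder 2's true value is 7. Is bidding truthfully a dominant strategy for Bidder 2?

Consider the case where Bidder 1 bids 5, Bidder 3 bids 5 and Bidder 4 bids 14.
Truthful bid 7: loses but pays 7, utility -7.
Bid 5 instead: loses but pays 5, utility -5.
Since -5 > -7, bidding 5 is strictly better here, so truthful bidding is not dominant.

No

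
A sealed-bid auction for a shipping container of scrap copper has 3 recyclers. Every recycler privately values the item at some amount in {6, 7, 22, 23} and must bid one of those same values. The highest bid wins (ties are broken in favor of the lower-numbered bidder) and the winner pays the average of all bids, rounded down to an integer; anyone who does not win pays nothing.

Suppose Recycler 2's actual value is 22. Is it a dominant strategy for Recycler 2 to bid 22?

Consider the case where Recycler 1 bids 6 and Recycler 3 bids 6.
Truthful bid 22: wins, pays 11, utility 22 - 11 = 11.
Bid 7 instead: wins, pays 6, utility 22 - 6 = 16.
Since 16 > 11, bidding 7 is strictly better here, so truthful bidding is not dominant.

No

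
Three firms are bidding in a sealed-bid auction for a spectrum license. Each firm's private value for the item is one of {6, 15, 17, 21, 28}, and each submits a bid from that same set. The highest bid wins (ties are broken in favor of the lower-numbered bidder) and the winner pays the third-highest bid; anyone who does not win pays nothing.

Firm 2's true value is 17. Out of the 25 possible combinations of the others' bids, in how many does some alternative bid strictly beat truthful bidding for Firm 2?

Others bid (6, 21): truth gives 0; bid 21 gives 11 > 0. Violating.
Others bid (6, 28): truth gives 0; bid 28 gives 11 > 0. Violating.
Others bid (15, 21): truth gives 0; bid 21 gives 2 > 0. Violating.
Others bid (15, 28): truth gives 0; bid 28 gives 2 > 0. Violating.
Others bid (6, 6): truth gives 11; no alternative beats it.
Others bid (6, 15): truth gives 11; no alternative beats it.
(Checking all 25 profiles: 8 have a profitable deviation, 17 do not.)

8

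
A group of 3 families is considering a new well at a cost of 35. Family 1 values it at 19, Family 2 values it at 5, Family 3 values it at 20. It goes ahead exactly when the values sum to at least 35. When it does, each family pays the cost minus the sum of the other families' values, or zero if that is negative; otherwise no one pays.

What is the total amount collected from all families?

Total value 44 ≥ cost 35, so it is built.
Family 1: others sum to 25; max(0, 35 - 25) = 10.
Family 2: others sum to 39; max(0, 35 - 39) = 0.
Family 3: others sum to 24; max(0, 35 - 24) = 11.
Total collected = 10 + 0 + 11 = 21.

21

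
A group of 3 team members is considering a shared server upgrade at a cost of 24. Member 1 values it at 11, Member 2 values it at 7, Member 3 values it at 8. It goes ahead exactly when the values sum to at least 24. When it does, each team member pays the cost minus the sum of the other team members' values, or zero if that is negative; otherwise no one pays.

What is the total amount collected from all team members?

20

Total value 26 ≥ cost 24, so it is built.
Member 1: others sum to 15; max(0, 24 - 15) = 9.
Member 2: others sum to 19; max(0, 24 - 19) = 5.
Member 3: others sum to 18; max(0, 24 - 18) = 6.
Total collected = 9 + 5 + 6 = 20.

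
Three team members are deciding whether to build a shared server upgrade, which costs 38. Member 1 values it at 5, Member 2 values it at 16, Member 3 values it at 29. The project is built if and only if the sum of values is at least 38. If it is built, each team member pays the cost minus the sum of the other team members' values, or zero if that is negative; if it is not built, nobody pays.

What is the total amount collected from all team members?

Total value 50 ≥ cost 38, so it is built.
Member 1: others sum to 45; max(0, 38 - 45) = 0.
Member 2: others sum to 34; max(0, 38 - 34) = 4.
Member 3: others sum to 21; max(0, 38 - 21) = 17.
Total collected = 0 + 4 + 17 = 21.

21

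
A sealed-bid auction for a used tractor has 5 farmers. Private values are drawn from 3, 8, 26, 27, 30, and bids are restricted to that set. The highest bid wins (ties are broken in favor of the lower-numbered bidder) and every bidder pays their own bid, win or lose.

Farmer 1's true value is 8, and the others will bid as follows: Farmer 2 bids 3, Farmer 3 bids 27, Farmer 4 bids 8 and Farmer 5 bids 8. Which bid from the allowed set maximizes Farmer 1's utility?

3

Bid 3: loses but pays 3, utility -3.
Bid 8: loses but pays 8, utility -8.
Bid 26: loses but pays 26, utility -26.
Bid 27: wins, pays 27, utility 8 - 27 = -19.
Bid 30: wins, pays 30, utility 8 - 30 = -22.
The best choice is 3 with utility -3.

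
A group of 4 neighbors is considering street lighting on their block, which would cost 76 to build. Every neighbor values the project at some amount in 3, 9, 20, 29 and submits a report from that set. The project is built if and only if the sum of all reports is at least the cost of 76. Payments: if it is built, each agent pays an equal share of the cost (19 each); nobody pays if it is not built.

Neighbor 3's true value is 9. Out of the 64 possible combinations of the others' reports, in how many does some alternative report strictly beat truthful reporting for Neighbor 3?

6

Others report (9, 29, 29): truth gives -10; report 3 gives 0 > -10. Violating.
Others report (20, 20, 29): truth gives -10; report 3 gives 0 > -10. Violating.
Others report (20, 29, 20): truth gives -10; report 3 gives 0 > -10. Violating.
Others report (29, 9, 29): truth gives -10; report 3 gives 0 > -10. Violating.
Others report (3, 3, 3): truth gives 0; no alternative beats it.
Others report (3, 3, 9): truth gives 0; no alternative beats it.
(Checking all 64 profiles: 6 have a profitable deviation, 58 do not.)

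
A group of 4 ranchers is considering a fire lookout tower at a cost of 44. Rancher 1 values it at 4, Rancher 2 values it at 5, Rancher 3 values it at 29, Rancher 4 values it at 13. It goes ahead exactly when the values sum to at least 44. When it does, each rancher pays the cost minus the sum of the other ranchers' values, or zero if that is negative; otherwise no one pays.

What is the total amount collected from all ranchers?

28

Total value 51 ≥ cost 44, so it is built.
Rancher 1: others sum to 47; max(0, 44 - 47) = 0.
Rancher 2: others sum to 46; max(0, 44 - 46) = 0.
Rancher 3: others sum to 22; max(0, 44 - 22) = 22.
Rancher 4: others sum to 38; max(0, 44 - 38) = 6.
Total collected = 0 + 0 + 22 + 6 = 28.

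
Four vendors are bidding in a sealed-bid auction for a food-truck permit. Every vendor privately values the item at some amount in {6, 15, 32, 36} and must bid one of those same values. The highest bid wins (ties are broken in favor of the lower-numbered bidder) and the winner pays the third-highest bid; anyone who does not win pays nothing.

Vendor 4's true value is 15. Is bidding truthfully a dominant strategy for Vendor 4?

Consider the case where Vendor 1 bids 6, Vendor 2 bids 6 and Vendor 3 bids 15.
Truthful bid 15: loses, pays 0, utility 0.
Bid 32 instead: wins, pays 6, utility 15 - 6 = 9.
Since 9 > 0, bidding 32 is strictly better here, so truthful bidding is not dominant.

No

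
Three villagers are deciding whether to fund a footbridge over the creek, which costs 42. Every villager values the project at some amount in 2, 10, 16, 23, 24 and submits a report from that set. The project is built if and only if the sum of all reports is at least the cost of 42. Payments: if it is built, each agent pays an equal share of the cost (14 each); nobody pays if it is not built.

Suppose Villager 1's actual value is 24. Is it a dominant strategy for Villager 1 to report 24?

Check each profile of the others' reports and compare truth against every alternative report.
Others report (2, 16): truth gives 10, best alternative gives 0.
Others report (16, 2): truth gives 10, best alternative gives 0.
Others report (2, 23): truth gives 10, best alternative gives 10.
Others report (2, 24): truth gives 10, best alternative gives 10.
Others report (10, 10): truth gives 10, best alternative gives 10.
Others report (10, 16): truth gives 10, best alternative gives 10.
(Remaining 19 profiles checked similarly; truth is weakly best in each.)
In every case the truthful report is at least as good as any alternative, so it is a dominant strategy.

Yes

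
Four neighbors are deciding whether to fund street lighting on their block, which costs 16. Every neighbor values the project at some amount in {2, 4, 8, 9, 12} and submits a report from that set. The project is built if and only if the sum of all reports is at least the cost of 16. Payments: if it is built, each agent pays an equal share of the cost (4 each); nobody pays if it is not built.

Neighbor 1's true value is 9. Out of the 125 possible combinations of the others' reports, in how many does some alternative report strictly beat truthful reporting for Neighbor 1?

Others report (2, 2, 2): truth gives 0; report 12 gives 5 > 0. Violating.
Others report (2, 2, 4): truth gives 5; no alternative beats it.
Others report (2, 2, 8): truth gives 5; no alternative beats it.
(Checking all 125 profiles: 1 has a profitable deviation, 124 do not.)

1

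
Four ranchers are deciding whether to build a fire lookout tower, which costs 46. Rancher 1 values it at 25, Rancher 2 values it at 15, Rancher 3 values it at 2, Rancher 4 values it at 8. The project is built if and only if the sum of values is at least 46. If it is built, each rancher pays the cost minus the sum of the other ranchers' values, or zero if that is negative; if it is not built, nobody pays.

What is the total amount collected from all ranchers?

36

Total value 50 ≥ cost 46, so it is built.
Rancher 1: others sum to 25; max(0, 46 - 25) = 21.
Rancher 2: others sum to 35; max(0, 46 - 35) = 11.
Rancher 3: others sum to 48; max(0, 46 - 48) = 0.
Rancher 4: others sum to 42; max(0, 46 - 42) = 4.
Total collected = 21 + 11 + 0 + 4 = 36.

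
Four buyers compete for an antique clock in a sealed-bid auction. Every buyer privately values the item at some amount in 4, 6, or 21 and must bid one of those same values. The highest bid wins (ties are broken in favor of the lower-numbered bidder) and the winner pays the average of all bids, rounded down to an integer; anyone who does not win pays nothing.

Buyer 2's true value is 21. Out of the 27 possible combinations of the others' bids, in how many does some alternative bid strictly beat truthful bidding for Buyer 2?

Others bid (4, 4, 4): truth gives 13; bid 6 gives 17 > 13. Violating.
Others bid (4, 4, 6): truth gives 13; bid 6 gives 16 > 13. Violating.
Others bid (4, 6, 4): truth gives 13; bid 6 gives 16 > 13. Violating.
Others bid (4, 6, 6): truth gives 12; bid 6 gives 16 > 12. Violating.
Others bid (4, 4, 21): truth gives 9; no alternative beats it.
Others bid (4, 6, 21): truth gives 8; no alternative beats it.
(Checking all 27 profiles: 4 have a profitable deviation, 23 do not.)

4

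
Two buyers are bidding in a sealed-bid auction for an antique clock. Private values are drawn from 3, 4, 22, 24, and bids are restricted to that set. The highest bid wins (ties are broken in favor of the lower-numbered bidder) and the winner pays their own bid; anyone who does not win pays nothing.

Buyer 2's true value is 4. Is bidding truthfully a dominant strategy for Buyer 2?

Check each profile of the others' bids and compare truth against every alternative bid.
Others bid (3): truth gives 0, best alternative gives 0.
Others bid (4): truth gives 0, best alternative gives 0.
Others bid (22): truth gives 0, best alternative gives 0.
Others bid (24): truth gives 0, best alternative gives 0.
In every case the truthful bid is at least as good as any alternative, so it is a dominant strategy.

Yes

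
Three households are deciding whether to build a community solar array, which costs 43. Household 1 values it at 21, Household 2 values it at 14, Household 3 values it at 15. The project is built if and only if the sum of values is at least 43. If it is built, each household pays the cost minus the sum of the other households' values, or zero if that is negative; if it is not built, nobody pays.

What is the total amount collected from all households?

Total value 50 ≥ cost 43, so it is built.
Household 1: others sum to 29; max(0, 43 - 29) = 14.
Household 2: others sum to 36; max(0, 43 - 36) = 7.
Household 3: others sum to 35; max(0, 43 - 35) = 8.
Total collected = 14 + 7 + 8 = 29.

29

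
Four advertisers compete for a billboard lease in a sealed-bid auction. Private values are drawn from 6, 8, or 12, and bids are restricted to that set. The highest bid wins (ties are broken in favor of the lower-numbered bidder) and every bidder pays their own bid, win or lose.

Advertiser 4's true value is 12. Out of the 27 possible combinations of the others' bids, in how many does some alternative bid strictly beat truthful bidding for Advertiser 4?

20

Others bid (6, 6, 6): truth gives 0; bid 8 gives 4 > 0. Violating.
Others bid (6, 6, 12): truth gives -12; bid 6 gives -6 > -12. Violating.
Others bid (6, 8, 12): truth gives -12; bid 6 gives -6 > -12. Violating.
Others bid (6, 12, 6): truth gives -12; bid 6 gives -6 > -12. Violating.
Others bid (6, 6, 8): truth gives 0; no alternative beats it.
Others bid (6, 8, 6): truth gives 0; no alternative beats it.
(Checking all 27 profiles: 20 have a profitable deviation, 7 do not.)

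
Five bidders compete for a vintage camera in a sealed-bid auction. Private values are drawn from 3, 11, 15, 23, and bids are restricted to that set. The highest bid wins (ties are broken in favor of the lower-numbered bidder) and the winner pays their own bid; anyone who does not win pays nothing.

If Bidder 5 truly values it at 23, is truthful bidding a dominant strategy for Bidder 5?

No

Consider the case where Bidder 1 bids 3, Bidder 2 bids 3, Bidder 3 bids 3 and Bidder 4 bids 3.
Truthful bid 23: wins, pays 23, utility 23 - 23 = 0.
Bid 11 instead: wins, pays 11, utility 23 - 11 = 12.
Since 12 > 0, bidding 11 is strictly better here, so truthful bidding is not dominant.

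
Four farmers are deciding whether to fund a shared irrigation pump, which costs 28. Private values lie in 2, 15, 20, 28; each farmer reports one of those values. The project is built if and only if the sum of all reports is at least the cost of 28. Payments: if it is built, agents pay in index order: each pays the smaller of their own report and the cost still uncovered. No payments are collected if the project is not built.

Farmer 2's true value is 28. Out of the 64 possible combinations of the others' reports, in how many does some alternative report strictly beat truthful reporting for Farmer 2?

45

Others report (2, 2, 15): truth gives 2; report 15 gives 13 > 2. Violating.
Others report (2, 2, 20): truth gives 2; report 15 gives 13 > 2. Violating.
Others report (2, 2, 28): truth gives 2; report 2 gives 26 > 2. Violating.
Others report (2, 15, 2): truth gives 2; report 15 gives 13 > 2. Violating.
Others report (2, 2, 2): truth gives 2; no alternative beats it.
Others report (15, 2, 2): truth gives 15; no alternative beats it.
(Checking all 64 profiles: 45 have a profitable deviation, 19 do not.)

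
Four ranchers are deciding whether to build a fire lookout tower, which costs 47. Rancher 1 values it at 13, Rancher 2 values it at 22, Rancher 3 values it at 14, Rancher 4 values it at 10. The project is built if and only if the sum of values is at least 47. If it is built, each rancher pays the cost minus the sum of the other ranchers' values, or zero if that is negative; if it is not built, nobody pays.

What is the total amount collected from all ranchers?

Total value 59 ≥ cost 47, so it is built.
Rancher 1: others sum to 46; max(0, 47 - 46) = 1.
Rancher 2: others sum to 37; max(0, 47 - 37) = 10.
Rancher 3: others sum to 45; max(0, 47 - 45) = 2.
Rancher 4: others sum to 49; max(0, 47 - 49) = 0.
Total collected = 1 + 10 + 2 + 0 = 13.

13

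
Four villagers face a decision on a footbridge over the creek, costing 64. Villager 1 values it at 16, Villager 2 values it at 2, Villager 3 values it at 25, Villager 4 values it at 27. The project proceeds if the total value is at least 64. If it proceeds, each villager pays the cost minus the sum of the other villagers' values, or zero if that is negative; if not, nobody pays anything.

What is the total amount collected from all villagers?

50

Total value 70 ≥ cost 64, so it is built.
Villager 1: others sum to 54; max(0, 64 - 54) = 10.
Villager 2: others sum to 68; max(0, 64 - 68) = 0.
Villager 3: others sum to 45; max(0, 64 - 45) = 19.
Villager 4: others sum to 43; max(0, 64 - 43) = 21.
Total collected = 10 + 0 + 19 + 21 = 50.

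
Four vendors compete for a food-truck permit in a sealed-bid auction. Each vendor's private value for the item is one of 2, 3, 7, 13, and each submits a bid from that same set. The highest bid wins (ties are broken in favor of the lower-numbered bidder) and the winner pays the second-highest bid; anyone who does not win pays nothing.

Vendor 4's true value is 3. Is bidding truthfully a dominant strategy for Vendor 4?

Yes

Check each profile of the others' bids and compare truth against every alternative bid.
Others bid (2, 2, 2): truth gives 1, best alternative gives 1.
Others bid (2, 2, 3): truth gives 0, best alternative gives 0.
Others bid (2, 2, 7): truth gives 0, best alternative gives 0.
Others bid (2, 2, 13): truth gives 0, best alternative gives 0.
Others bid (2, 3, 2): truth gives 0, best alternative gives 0.
Others bid (2, 3, 3): truth gives 0, best alternative gives 0.
(Remaining 58 profiles checked similarly; truth is weakly best in each.)
In every case the truthful bid is at least as good as any alternative, so it is a dominant strategy.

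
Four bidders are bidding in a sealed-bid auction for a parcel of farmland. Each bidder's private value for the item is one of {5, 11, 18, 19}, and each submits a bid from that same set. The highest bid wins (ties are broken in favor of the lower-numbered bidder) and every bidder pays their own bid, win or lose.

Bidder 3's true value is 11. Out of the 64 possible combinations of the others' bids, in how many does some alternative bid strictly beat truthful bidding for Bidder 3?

62

Others bid (5, 5, 18): truth gives -11; bid 5 gives -5 > -11. Violating.
Others bid (5, 5, 19): truth gives -11; bid 5 gives -5 > -11. Violating.
Others bid (5, 11, 5): truth gives -11; bid 5 gives -5 > -11. Violating.
Others bid (5, 11, 11): truth gives -11; bid 5 gives -5 > -11. Violating.
Others bid (5, 5, 5): truth gives 0; no alternative beats it.
Others bid (5, 5, 11): truth gives 0; no alternative beats it.
(Checking all 64 profiles: 62 have a profitable deviation, 2 do not.)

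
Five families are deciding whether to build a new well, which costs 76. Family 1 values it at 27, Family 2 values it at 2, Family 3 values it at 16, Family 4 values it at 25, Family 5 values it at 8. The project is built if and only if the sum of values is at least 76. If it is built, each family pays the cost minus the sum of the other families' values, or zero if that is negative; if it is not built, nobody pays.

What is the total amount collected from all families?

68

Total value 78 ≥ cost 76, so it is built.
Family 1: others sum to 51; max(0, 76 - 51) = 25.
Family 2: others sum to 76; max(0, 76 - 76) = 0.
Family 3: others sum to 62; max(0, 76 - 62) = 14.
Family 4: others sum to 53; max(0, 76 - 53) = 23.
Family 5: others sum to 70; max(0, 76 - 70) = 6.
Total collected = 25 + 0 + 14 + 23 + 6 = 68.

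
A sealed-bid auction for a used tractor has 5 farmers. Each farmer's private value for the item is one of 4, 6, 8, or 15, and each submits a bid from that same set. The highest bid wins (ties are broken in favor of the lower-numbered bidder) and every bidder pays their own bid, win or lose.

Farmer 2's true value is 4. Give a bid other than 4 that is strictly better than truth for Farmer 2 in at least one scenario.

6

Suppose Farmer 1 bids 4, Farmer 3 bids 4, Farmer 4 bids 4 and Farmer 5 bids 4.
Bid 4: loses but pays 4, utility -4.
Bid 6: wins, pays 6, utility 4 - 6 = -2.
So bidding 6 beats truth here (-2 > -4).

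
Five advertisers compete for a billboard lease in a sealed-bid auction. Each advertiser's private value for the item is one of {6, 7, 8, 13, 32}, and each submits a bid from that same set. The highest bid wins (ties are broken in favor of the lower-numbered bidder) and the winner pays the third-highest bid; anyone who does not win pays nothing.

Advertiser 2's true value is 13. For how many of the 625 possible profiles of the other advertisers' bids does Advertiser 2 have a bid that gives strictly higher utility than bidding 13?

108

Others bid (6, 6, 6, 32): truth gives 0; bid 32 gives 7 > 0. Violating.
Others bid (6, 6, 7, 32): truth gives 0; bid 32 gives 6 > 0. Violating.
Others bid (6, 6, 8, 32): truth gives 0; bid 32 gives 5 > 0. Violating.
Others bid (6, 6, 32, 6): truth gives 0; bid 32 gives 7 > 0. Violating.
Others bid (6, 6, 6, 6): truth gives 7; no alternative beats it.
Others bid (6, 6, 6, 7): truth gives 7; no alternative beats it.
(Checking all 625 profiles: 108 have a profitable deviation, 517 do not.)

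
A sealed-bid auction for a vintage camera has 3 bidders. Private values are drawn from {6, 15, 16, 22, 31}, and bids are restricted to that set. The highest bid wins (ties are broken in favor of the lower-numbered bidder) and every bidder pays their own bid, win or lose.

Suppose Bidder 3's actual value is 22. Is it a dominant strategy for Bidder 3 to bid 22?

No

Consider the case where Bidder 1 bids 6 and Bidder 2 bids 6.
Truthful bid 22: wins, pays 22, utility 22 - 22 = 0.
Bid 15 instead: wins, pays 15, utility 22 - 15 = 7.
Since 7 > 0, bidding 15 is strictly better here, so truthful bidding is not dominant.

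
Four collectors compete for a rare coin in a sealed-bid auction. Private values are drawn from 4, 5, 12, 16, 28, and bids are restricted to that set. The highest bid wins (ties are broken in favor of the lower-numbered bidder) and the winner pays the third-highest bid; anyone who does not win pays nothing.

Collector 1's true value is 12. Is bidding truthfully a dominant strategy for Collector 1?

Consider the case where Collector 2 bids 4, Collector 3 bids 4 and Collector 4 bids 16.
Truthful bid 12: loses, pays 0, utility 0.
Bid 16 instead: wins, pays 4, utility 12 - 4 = 8.
Since 8 > 0, bidding 16 is strictly better here, so truthful bidding is not dominant.

No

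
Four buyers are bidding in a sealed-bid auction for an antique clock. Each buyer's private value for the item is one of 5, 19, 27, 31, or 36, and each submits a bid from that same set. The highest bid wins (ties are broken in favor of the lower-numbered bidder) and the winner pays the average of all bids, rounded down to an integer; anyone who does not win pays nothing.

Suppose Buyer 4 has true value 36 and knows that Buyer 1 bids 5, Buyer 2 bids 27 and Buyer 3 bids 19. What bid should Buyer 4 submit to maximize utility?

31

Bid 5: loses, pays 0, utility 0.
Bid 19: loses, pays 0, utility 0.
Bid 27: loses, pays 0, utility 0.
Bid 31: wins, pays 20, utility 36 - 20 = 16.
Bid 36: wins, pays 21, utility 36 - 21 = 15.
The best choice is 31 with utility 16.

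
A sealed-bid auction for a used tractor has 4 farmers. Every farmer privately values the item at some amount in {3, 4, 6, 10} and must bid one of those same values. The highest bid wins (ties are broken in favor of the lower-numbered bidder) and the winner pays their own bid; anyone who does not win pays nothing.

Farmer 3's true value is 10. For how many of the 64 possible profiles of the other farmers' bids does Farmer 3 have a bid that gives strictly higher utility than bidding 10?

Others bid (3, 3, 3): truth gives 0; bid 4 gives 6 > 0. Violating.
Others bid (3, 3, 4): truth gives 0; bid 4 gives 6 > 0. Violating.
Others bid (3, 3, 6): truth gives 0; bid 6 gives 4 > 0. Violating.
Others bid (3, 4, 3): truth gives 0; bid 6 gives 4 > 0. Violating.
Others bid (3, 3, 10): truth gives 0; no alternative beats it.
Others bid (3, 4, 10): truth gives 0; no alternative beats it.
(Checking all 64 profiles: 12 have a profitable deviation, 52 do not.)

12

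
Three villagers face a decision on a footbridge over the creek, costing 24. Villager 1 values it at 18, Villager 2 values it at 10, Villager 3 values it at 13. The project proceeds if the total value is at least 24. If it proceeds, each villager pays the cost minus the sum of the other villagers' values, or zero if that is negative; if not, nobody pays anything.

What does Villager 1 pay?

Total value 41 ≥ cost 24, so the project is built.
The other villagers' values sum to 23.
Cost minus that sum is 24 - 23 = 1.

1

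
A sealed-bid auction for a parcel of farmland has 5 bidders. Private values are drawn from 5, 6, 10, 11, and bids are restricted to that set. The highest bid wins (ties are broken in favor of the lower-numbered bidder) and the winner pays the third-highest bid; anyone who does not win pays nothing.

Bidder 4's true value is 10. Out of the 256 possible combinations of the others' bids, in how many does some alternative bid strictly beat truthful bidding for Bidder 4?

32

Others bid (5, 5, 5, 11): truth gives 0; bid 11 gives 5 > 0. Violating.
Others bid (5, 5, 6, 11): truth gives 0; bid 11 gives 4 > 0. Violating.
Others bid (5, 5, 10, 5): truth gives 0; bid 11 gives 5 > 0. Violating.
Others bid (5, 5, 10, 6): truth gives 0; bid 11 gives 4 > 0. Violating.
Others bid (5, 5, 5, 5): truth gives 5; no alternative beats it.
Others bid (5, 5, 5, 6): truth gives 5; no alternative beats it.
(Checking all 256 profiles: 32 have a profitable deviation, 224 do not.)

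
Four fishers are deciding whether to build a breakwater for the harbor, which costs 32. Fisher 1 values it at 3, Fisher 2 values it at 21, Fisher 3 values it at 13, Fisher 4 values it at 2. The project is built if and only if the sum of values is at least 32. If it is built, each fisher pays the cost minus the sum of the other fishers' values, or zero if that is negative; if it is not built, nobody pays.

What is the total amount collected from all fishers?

20

Total value 39 ≥ cost 32, so it is built.
Fisher 1: others sum to 36; max(0, 32 - 36) = 0.
Fisher 2: others sum to 18; max(0, 32 - 18) = 14.
Fisher 3: others sum to 26; max(0, 32 - 26) = 6.
Fisher 4: others sum to 37; max(0, 32 - 37) = 0.
Total collected = 0 + 14 + 6 + 0 = 20.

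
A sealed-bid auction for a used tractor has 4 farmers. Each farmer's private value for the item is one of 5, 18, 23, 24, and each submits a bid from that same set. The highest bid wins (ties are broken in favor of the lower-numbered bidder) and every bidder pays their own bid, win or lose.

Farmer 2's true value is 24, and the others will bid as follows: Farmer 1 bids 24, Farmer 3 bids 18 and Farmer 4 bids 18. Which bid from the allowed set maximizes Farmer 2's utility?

Bid 5: loses but pays 5, utility -5.
Bid 18: loses but pays 18, utility -18.
Bid 23: loses but pays 23, utility -23.
Bid 24: loses but pays 24, utility -24.
The best choice is 5 with utility -5.

5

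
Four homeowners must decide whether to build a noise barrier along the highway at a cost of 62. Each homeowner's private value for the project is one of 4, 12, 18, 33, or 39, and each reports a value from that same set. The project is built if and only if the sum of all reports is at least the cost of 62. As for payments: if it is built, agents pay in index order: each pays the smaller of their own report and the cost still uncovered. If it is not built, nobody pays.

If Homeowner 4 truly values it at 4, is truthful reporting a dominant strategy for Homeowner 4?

Yes

Check each profile of the others' reports and compare truth against every alternative report.
Others report (18, 18, 18): truth gives 0, best alternative gives -4.
Others report (4, 12, 39): truth gives 0, best alternative gives -3.
Others report (4, 18, 33): truth gives 0, best alternative gives -3.
Others report (4, 33, 18): truth gives 0, best alternative gives -3.
Others report (4, 39, 12): truth gives 0, best alternative gives -3.
Others report (12, 4, 39): truth gives 0, best alternative gives -3.
(Remaining 119 profiles checked similarly; truth is weakly best in each.)
In every case the truthful report is at least as good as any alternative, so it is a dominant strategy.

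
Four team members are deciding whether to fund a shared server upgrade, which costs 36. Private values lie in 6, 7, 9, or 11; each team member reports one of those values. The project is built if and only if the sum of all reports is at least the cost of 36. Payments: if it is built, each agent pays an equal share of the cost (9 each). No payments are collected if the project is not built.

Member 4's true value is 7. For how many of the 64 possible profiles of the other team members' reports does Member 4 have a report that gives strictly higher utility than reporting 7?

6

Others report (7, 11, 11): truth gives -2; report 6 gives 0 > -2. Violating.
Others report (9, 9, 11): truth gives -2; report 6 gives 0 > -2. Violating.
Others report (9, 11, 9): truth gives -2; report 6 gives 0 > -2. Violating.
Others report (11, 7, 11): truth gives -2; report 6 gives 0 > -2. Violating.
Others report (6, 6, 6): truth gives 0; no alternative beats it.
Others report (6, 6, 7): truth gives 0; no alternative beats it.
(Checking all 64 profiles: 6 have a profitable deviation, 58 do not.)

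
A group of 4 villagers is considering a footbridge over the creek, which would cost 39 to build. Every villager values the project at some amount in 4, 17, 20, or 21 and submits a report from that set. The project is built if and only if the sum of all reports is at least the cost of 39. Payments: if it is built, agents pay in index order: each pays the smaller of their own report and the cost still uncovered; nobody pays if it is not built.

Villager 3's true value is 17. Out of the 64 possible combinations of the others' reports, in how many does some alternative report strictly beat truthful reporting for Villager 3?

Others report (4, 17, 17): truth gives 0; report 4 gives 13 > 0. Violating.
Others report (4, 17, 20): truth gives 0; report 4 gives 13 > 0. Violating.
Others report (4, 17, 21): truth gives 0; report 4 gives 13 > 0. Violating.
Others report (4, 20, 17): truth gives 2; report 4 gives 13 > 2. Violating.
Others report (4, 4, 4): truth gives 0; no alternative beats it.
Others report (4, 4, 17): truth gives 0; no alternative beats it.
(Checking all 64 profiles: 22 have a profitable deviation, 42 do not.)

22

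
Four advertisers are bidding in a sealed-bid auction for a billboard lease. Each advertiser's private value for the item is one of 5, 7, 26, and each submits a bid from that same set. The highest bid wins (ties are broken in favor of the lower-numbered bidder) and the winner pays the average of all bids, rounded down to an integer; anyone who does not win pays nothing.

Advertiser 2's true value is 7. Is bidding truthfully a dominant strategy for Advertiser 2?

Yes

Check each profile of the others' bids and compare truth against every alternative bid.
Others bid (5, 5, 5): truth gives 2, best alternative gives 0.
Others bid (5, 5, 7): truth gives 1, best alternative gives 0.
Others bid (5, 7, 5): truth gives 1, best alternative gives 0.
Others bid (5, 7, 7): truth gives 1, best alternative gives 0.
Others bid (5, 5, 26): truth gives 0, best alternative gives 0.
Others bid (5, 7, 26): truth gives 0, best alternative gives 0.
(Remaining 21 profiles checked similarly; truth is weakly best in each.)
In every case the truthful bid is at least as good as any alternative, so it is a dominant strategy.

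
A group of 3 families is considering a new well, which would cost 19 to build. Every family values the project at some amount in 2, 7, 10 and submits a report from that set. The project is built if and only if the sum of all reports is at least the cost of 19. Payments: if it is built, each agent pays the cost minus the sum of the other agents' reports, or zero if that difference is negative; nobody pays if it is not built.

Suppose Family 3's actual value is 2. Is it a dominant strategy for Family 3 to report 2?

Check each profile of the others' reports and compare truth against every alternative report.
Others report (2, 10): truth gives 0, best alternative gives -5.
Others report (10, 2): truth gives 0, best alternative gives -5.
Others report (7, 7): truth gives 0, best alternative gives -3.
Others report (10, 10): truth gives 2, best alternative gives 2.
Others report (2, 2): truth gives 0, best alternative gives 0.
Others report (2, 7): truth gives 0, best alternative gives 0.
(Remaining 3 profiles checked similarly; truth is weakly best in each.)
In every case the truthful report is at least as good as any alternative, so it is a dominant strategy.

Yes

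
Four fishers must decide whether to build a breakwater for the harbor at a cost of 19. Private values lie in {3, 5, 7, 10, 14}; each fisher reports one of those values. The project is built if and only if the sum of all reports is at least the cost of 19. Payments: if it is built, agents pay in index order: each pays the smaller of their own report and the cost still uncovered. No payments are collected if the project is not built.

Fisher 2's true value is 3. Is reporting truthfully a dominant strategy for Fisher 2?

Yes

Check each profile of the others' reports and compare truth against every alternative report.
Others report (3, 3, 10): truth gives 0, best alternative gives -2.
Others report (3, 3, 14): truth gives 0, best alternative gives -2.
Others report (3, 5, 7): truth gives 0, best alternative gives -2.
Others report (3, 5, 10): truth gives 0, best alternative gives -2.
Others report (3, 5, 14): truth gives 0, best alternative gives -2.
Others report (3, 7, 5): truth gives 0, best alternative gives -2.
(Remaining 119 profiles checked similarly; truth is weakly best in each.)
In every case the truthful report is at least as good as any alternative, so it is a dominant strategy.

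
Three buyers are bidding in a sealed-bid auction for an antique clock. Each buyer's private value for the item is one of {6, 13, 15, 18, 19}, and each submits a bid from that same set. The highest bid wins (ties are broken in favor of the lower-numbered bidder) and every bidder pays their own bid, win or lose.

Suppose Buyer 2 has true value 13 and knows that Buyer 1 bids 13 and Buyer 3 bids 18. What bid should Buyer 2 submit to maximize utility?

18

Bid 6: loses but pays 6, utility -6.
Bid 13: loses but pays 13, utility -13.
Bid 15: loses but pays 15, utility -15.
Bid 18: wins, pays 18, utility 13 - 18 = -5.
Bid 19: wins, pays 19, utility 13 - 19 = -6.
The best choice is 18 with utility -5.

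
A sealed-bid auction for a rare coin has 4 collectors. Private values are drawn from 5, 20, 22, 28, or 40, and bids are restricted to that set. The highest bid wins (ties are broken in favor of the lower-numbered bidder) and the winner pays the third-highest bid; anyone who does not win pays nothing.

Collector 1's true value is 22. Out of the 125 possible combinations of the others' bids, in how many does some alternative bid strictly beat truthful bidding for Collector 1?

24

Others bid (5, 5, 28): truth gives 0; bid 28 gives 17 > 0. Violating.
Others bid (5, 5, 40): truth gives 0; bid 40 gives 17 > 0. Violating.
Others bid (5, 20, 28): truth gives 0; bid 28 gives 2 > 0. Violating.
Others bid (5, 20, 40): truth gives 0; bid 40 gives 2 > 0. Violating.
Others bid (5, 5, 5): truth gives 17; no alternative beats it.
Others bid (5, 5, 20): truth gives 17; no alternative beats it.
(Checking all 125 profiles: 24 have a profitable deviation, 101 do not.)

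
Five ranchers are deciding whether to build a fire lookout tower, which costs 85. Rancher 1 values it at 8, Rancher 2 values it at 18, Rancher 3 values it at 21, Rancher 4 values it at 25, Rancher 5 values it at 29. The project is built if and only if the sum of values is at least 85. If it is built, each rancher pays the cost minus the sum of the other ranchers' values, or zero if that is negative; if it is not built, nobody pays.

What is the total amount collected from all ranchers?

Total value 101 ≥ cost 85, so it is built.
Rancher 1: others sum to 93; max(0, 85 - 93) = 0.
Rancher 2: others sum to 83; max(0, 85 - 83) = 2.
Rancher 3: others sum to 80; max(0, 85 - 80) = 5.
Rancher 4: others sum to 76; max(0, 85 - 76) = 9.
Rancher 5: others sum to 72; max(0, 85 - 72) = 13.
Total collected = 0 + 2 + 5 + 9 + 13 = 29.

29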